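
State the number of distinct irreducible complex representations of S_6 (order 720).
11

Working: The number of irreducible complex representations of a finite group equals its number of conjugacy classes. Conjugacy classes in S_6 correspond to cycle types, i.e. partitions of 6; there are p(6) = 11 of them, so S_6 (order 720) has exactly 11 irreducible complex representations.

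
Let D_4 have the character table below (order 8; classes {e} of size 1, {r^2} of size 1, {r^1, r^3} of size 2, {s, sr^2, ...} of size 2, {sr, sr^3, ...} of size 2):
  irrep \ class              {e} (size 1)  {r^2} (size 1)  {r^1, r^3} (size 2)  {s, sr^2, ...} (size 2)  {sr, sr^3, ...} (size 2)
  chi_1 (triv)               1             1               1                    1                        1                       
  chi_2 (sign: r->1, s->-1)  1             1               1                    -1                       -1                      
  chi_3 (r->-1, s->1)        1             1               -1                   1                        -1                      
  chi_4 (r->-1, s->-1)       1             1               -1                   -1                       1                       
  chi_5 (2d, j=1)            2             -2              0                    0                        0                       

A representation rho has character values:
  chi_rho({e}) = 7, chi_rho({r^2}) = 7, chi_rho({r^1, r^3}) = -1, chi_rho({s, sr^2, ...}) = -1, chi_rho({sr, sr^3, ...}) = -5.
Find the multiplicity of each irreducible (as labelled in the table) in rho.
Multiplicities: chi_1: 0, chi_2: 3, chi_3: 3, chi_4: 1, chi_5: 0.

Solution. Use <chi_rho, chi> = (1/|G|) sum_C |C| * chi_rho(C) * conj(chi(C)) with |G| = 8 for each irreducible chi in the table:
  <chi_rho, chi_1> = (1/8)[1*(7)*conj(1) + 1*(7)*conj(1) + 2*(-1)*conj(1) + 2*(-1)*conj(1) + 2*(-5)*conj(1)]
      = (1/8)[(7) + (7) + (-2) + (-2) + (-10)] = 0/8 = 0
  <chi_rho, chi_2> = (1/8)[1*(7)*conj(1) + 1*(7)*conj(1) + 2*(-1)*conj(1) + 2*(-1)*conj(-1) + 2*(-5)*conj(-1)]
      = (1/8)[(7) + (7) + (-2) + (2) + (10)] = 24/8 = 3
  <chi_rho, chi_3> = (1/8)[1*(7)*conj(1) + 1*(7)*conj(1) + 2*(-1)*conj(-1) + 2*(-1)*conj(1) + 2*(-5)*conj(-1)]
      = (1/8)[(7) + (7) + (2) + (-2) + (10)] = 24/8 = 3
  <chi_rho, chi_4> = (1/8)[1*(7)*conj(1) + 1*(7)*conj(1) + 2*(-1)*conj(-1) + 2*(-1)*conj(-1) + 2*(-5)*conj(1)]
      = (1/8)[(7) + (7) + (2) + (2) + (-10)] = 8/8 = 1
  <chi_rho, chi_5> = (1/8)[1*(7)*conj(2) + 1*(7)*conj(-2) + 2*(-1)*conj(0) + 2*(-1)*conj(0) + 2*(-5)*conj(0)]
      = (1/8)[(14) + (-14) + (0) + (0) + (0)] = 0/8 = 0
Dimension check: dim(rho) = sum (mult * dim) = 0*1 + 3*1 + 3*1 + 1*1 + 0*2 = 7 = chi_rho(e) = 7.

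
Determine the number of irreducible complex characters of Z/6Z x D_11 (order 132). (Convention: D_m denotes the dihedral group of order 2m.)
42

Why: The number of irreducible complex representations of a finite group equals its number of conjugacy classes. For a direct product, #classes(G x H) = #classes(G) * #classes(H). Z/6Z has 6 classes (abelian), D_11 has 7 classes, so 6 * 7 = 42, so Z/6Z x D_11 (order 132) has exactly 42 irreducible complex representations.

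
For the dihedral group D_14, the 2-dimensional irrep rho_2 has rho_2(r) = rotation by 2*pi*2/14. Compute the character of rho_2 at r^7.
chi_{rho_2}(r^7) = 2*cos(2*pi*2*7/14) = 2

rho_2(r^7) is rotation by angle 2*pi*2*7/14, whose trace is 2*cos(2*pi*2*7/14) = 2.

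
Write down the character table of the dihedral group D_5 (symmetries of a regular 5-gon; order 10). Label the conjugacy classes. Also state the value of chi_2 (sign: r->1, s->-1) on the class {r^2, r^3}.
Conjugacy classes: {e} of size 1, {r^1, r^4} of size 2, {r^2, r^3} of size 2, {s, sr, ..., sr^4} of size 5.
Character table:
  irrep \ class              {e} (size 1)  {r^1, r^4} (size 2)  {r^2, r^3} (size 2)  {s, sr, ..., sr^4} (size 5)
  chi_1 (triv)               1             1                    1                    1                          
  chi_2 (sign: r->1, s->-1)  1             1                    1                    -1                         
  chi_3 (2d, j=1)            2             -1/2 + sqrt(5)/2     -sqrt(5)/2 - 1/2     0                          
  chi_4 (2d, j=2)            2             -sqrt(5)/2 - 1/2     -1/2 + sqrt(5)/2     0                          

Spot check: chi_2 (sign: r->1, s->-1) on {r^2, r^3} = 1.

Why: D_5 has order 2*5 = 10 with 4 conjugacy classes, hence 4 irreducibles. Sum of squared dims 1 + 1 + 4 + 4 = 10 = |G|. Linear characters come from the abelianisation; the 2-dimensional irreps have character r^k -> 2*cos(2*pi*j*k/5), reflections -> 0.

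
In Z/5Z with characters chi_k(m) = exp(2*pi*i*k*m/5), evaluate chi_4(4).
chi_4(4) = zeta_5^16 = exp(2*I*pi/5)

Reasoning: chi_4(4) = zeta_5^(4*4) = zeta_5^16. Since zeta_5^5 = 1, this equals zeta_5^1 = exp(2*pi*i*1/5) = exp(2*I*pi/5).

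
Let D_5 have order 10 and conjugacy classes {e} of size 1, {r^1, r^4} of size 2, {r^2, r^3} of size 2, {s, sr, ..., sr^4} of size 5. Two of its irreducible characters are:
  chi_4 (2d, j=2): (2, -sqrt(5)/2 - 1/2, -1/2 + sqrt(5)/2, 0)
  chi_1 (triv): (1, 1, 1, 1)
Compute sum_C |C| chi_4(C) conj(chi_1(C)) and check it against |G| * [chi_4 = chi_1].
Sum = 0; so <chi_4, chi_1> = 0 (distinct irreducibles are orthogonal).

Details: Compute term by term over conjugacy classes (|C| * chi_4(C) * conj(chi_1(C))):
  1*(2)*conj(1) + 2*(-sqrt(5)/2 - 1/2)*conj(1) + 2*(-1/2 + sqrt(5)/2)*conj(1) + 5*(0)*conj(1)
  = (2) + (-sqrt(5) - 1) + (-1 + sqrt(5)) + (0)
  = 0.
Dividing by |G| = 10 gives 0/10 = 0, matching the row-orthogonality relation <chi_4, chi_1> = [chi_4 = chi_1].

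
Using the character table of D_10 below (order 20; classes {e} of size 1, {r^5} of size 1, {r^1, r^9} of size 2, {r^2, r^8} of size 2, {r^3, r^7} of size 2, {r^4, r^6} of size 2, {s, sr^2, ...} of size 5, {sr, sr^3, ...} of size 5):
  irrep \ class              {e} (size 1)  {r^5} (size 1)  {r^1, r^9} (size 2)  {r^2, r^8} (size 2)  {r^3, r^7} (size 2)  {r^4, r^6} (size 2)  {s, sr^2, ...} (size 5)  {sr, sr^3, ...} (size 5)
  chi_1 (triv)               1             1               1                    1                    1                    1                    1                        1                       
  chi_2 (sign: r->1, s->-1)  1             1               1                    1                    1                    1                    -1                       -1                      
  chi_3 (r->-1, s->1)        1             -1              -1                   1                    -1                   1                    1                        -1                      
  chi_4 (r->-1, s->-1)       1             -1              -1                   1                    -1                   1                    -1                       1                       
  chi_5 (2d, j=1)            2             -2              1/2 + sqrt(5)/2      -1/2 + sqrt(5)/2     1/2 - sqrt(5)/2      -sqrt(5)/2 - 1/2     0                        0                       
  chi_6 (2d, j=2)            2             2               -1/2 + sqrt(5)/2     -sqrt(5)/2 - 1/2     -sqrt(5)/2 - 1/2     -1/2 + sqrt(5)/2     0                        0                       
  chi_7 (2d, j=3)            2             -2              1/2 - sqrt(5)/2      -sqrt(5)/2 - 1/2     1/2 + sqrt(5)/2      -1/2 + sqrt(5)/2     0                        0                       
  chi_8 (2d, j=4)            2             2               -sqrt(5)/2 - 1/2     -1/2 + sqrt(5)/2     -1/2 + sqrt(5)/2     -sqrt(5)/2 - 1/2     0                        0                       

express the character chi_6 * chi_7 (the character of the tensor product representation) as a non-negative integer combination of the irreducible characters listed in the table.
chi_6 tensor chi_7 = chi_3 + chi_4 + chi_5 (all other irreducibles have multiplicity 0).

Derivation: The character of a tensor product is the pointwise product (chi_6 * chi_7)(C) = chi_6(C) * chi_7(C):
  {e}: (2)*(2), {r^5}: (2)*(-2), {r^1, r^9}: (-1/2 + sqrt(5)/2)*(1/2 - sqrt(5)/2), {r^2, r^8}: (-sqrt(5)/2 - 1/2)*(-sqrt(5)/2 - 1/2), {r^3, r^7}: (-sqrt(5)/2 - 1/2)*(1/2 + sqrt(5)/2), {r^4, r^6}: (-1/2 + sqrt(5)/2)*(-1/2 + sqrt(5)/2), {s, sr^2, ...}: (0)*(0), {sr, sr^3, ...}: (0)*(0)
so (chi_6 * chi_7) takes values
  {e} -> 4, {r^5} -> -4, {r^1, r^9} -> -3/2 + sqrt(5)/2, {r^2, r^8} -> sqrt(5)/2 + 3/2, {r^3, r^7} -> -3/2 - sqrt(5)/2, {r^4, r^6} -> 3/2 - sqrt(5)/2, {s, sr^2, ...} -> 0, {sr, sr^3, ...} -> 0.
Now take the inner product of this character with each irreducible chi from the table, <chi_6*chi_7, chi> = (1/20) sum_C |C| (chi_6*chi_7)(C) conj(chi(C)):
  <chi_6*chi_7, chi_1> = (1/20)[1*(4)*conj(1) + 1*(-4)*conj(1) + 2*(-3/2 + sqrt(5)/2)*conj(1) + 2*(sqrt(5)/2 + 3/2)*conj(1) + 2*(-3/2 - sqrt(5)/2)*conj(1) + 2*(3/2 - sqrt(5)/2)*conj(1) + 5*(0)*conj(1) + 5*(0)*conj(1)]
      = (1/20)[(4) + (-4) + (-3 + sqrt(5)) + (sqrt(5) + 3) + (-3 - sqrt(5)) + (3 - sqrt(5)) + (0) + (0)] = 0/20 = 0
  <chi_6*chi_7, chi_2> = (1/20)[1*(4)*conj(1) + 1*(-4)*conj(1) + 2*(-3/2 + sqrt(5)/2)*conj(1) + 2*(sqrt(5)/2 + 3/2)*conj(1) + 2*(-3/2 - sqrt(5)/2)*conj(1) + 2*(3/2 - sqrt(5)/2)*conj(1) + 5*(0)*conj(-1) + 5*(0)*conj(-1)]
      = (1/20)[(4) + (-4) + (-3 + sqrt(5)) + (sqrt(5) + 3) + (-3 - sqrt(5)) + (3 - sqrt(5)) + (0) + (0)] = 0/20 = 0
  <chi_6*chi_7, chi_3> = (1/20)[1*(4)*conj(1) + 1*(-4)*conj(-1) + 2*(-3/2 + sqrt(5)/2)*conj(-1) + 2*(sqrt(5)/2 + 3/2)*conj(1) + 2*(-3/2 - sqrt(5)/2)*conj(-1) + 2*(3/2 - sqrt(5)/2)*conj(1) + 5*(0)*conj(1) + 5*(0)*conj(-1)]
      = (1/20)[(4) + (4) + (3 - sqrt(5)) + (sqrt(5) + 3) + (sqrt(5) + 3) + (3 - sqrt(5)) + (0) + (0)] = 20/20 = 1
  <chi_6*chi_7, chi_4> = (1/20)[1*(4)*conj(1) + 1*(-4)*conj(-1) + 2*(-3/2 + sqrt(5)/2)*conj(-1) + 2*(sqrt(5)/2 + 3/2)*conj(1) + 2*(-3/2 - sqrt(5)/2)*conj(-1) + 2*(3/2 - sqrt(5)/2)*conj(1) + 5*(0)*conj(-1) + 5*(0)*conj(1)]
      = (1/20)[(4) + (4) + (3 - sqrt(5)) + (sqrt(5) + 3) + (sqrt(5) + 3) + (3 - sqrt(5)) + (0) + (0)] = 20/20 = 1
  <chi_6*chi_7, chi_5> = (1/20)[1*(4)*conj(2) + 1*(-4)*conj(-2) + 2*(-3/2 + sqrt(5)/2)*conj(1/2 + sqrt(5)/2) + 2*(sqrt(5)/2 + 3/2)*conj(-1/2 + sqrt(5)/2) + 2*(-3/2 - sqrt(5)/2)*conj(1/2 - sqrt(5)/2) + 2*(3/2 - sqrt(5)/2)*conj(-sqrt(5)/2 - 1/2) + 5*(0)*conj(0) + 5*(0)*conj(0)]
      = (1/20)[(8) + (8) + (1 - sqrt(5)) + (1 + sqrt(5)) + (1 + sqrt(5)) + (1 - sqrt(5)) + (0) + (0)] = 20/20 = 1
  <chi_6*chi_7, chi_6> = (1/20)[1*(4)*conj(2) + 1*(-4)*conj(2) + 2*(-3/2 + sqrt(5)/2)*conj(-1/2 + sqrt(5)/2) + 2*(sqrt(5)/2 + 3/2)*conj(-sqrt(5)/2 - 1/2) + 2*(-3/2 - sqrt(5)/2)*conj(-sqrt(5)/2 - 1/2) + 2*(3/2 - sqrt(5)/2)*conj(-1/2 + sqrt(5)/2) + 5*(0)*conj(0) + 5*(0)*conj(0)]
      = (1/20)[(8) + (-8) + (4 - 2*sqrt(5)) + (-2*sqrt(5) - 4) + (4 + 2*sqrt(5)) + (-4 + 2*sqrt(5)) + (0) + (0)] = 0/20 = 0
  <chi_6*chi_7, chi_7> = (1/20)[1*(4)*conj(2) + 1*(-4)*conj(-2) + 2*(-3/2 + sqrt(5)/2)*conj(1/2 - sqrt(5)/2) + 2*(sqrt(5)/2 + 3/2)*conj(-sqrt(5)/2 - 1/2) + 2*(-3/2 - sqrt(5)/2)*conj(1/2 + sqrt(5)/2) + 2*(3/2 - sqrt(5)/2)*conj(-1/2 + sqrt(5)/2) + 5*(0)*conj(0) + 5*(0)*conj(0)]
      = (1/20)[(8) + (8) + (-4 + 2*sqrt(5)) + (-2*sqrt(5) - 4) + (-2*sqrt(5) - 4) + (-4 + 2*sqrt(5)) + (0) + (0)] = 0/20 = 0
  <chi_6*chi_7, chi_8> = (1/20)[1*(4)*conj(2) + 1*(-4)*conj(2) + 2*(-3/2 + sqrt(5)/2)*conj(-sqrt(5)/2 - 1/2) + 2*(sqrt(5)/2 + 3/2)*conj(-1/2 + sqrt(5)/2) + 2*(-3/2 - sqrt(5)/2)*conj(-1/2 + sqrt(5)/2) + 2*(3/2 - sqrt(5)/2)*conj(-sqrt(5)/2 - 1/2) + 5*(0)*conj(0) + 5*(0)*conj(0)]
      = (1/20)[(8) + (-8) + (-1 + sqrt(5)) + (1 + sqrt(5)) + (-sqrt(5) - 1) + (1 - sqrt(5)) + (0) + (0)] = 0/20 = 0
Hence the multiplicities are chi_3: 1, chi_4: 1, chi_5: 1. Dimension check: dim(chi_6)*dim(chi_7) = 2*2 = 4 and sum (mult * dim) = 1*1 + 1*1 + 1*2 = 4.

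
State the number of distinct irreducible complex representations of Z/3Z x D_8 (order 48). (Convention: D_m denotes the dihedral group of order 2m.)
21

Proof sketch: The number of irreducible complex representations of a finite group equals its number of conjugacy classes. For a direct product, #classes(G x H) = #classes(G) * #classes(H). Z/3Z has 3 classes (abelian), D_8 has 7 classes, so 3 * 7 = 21, so Z/3Z x D_8 (order 48) has exactly 21 irreducible complex representations.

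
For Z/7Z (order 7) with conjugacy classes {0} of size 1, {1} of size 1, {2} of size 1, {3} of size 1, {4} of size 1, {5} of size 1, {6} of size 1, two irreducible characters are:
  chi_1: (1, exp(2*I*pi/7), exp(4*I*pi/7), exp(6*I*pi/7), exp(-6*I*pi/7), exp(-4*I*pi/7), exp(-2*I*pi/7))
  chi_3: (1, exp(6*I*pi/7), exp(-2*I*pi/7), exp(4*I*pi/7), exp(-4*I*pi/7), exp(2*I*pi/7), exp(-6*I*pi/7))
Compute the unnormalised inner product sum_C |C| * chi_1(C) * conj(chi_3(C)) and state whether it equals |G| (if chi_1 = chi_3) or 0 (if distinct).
Sum = 0; so <chi_1, chi_3> = 0 (distinct irreducibles are orthogonal).

Working: Compute term by term over conjugacy classes (|C| * chi_1(C) * conj(chi_3(C))):
  1*(1)*conj(1) + 1*(exp(2*I*pi/7))*conj(exp(6*I*pi/7)) + 1*(exp(4*I*pi/7))*conj(exp(-2*I*pi/7)) + 1*(exp(6*I*pi/7))*conj(exp(4*I*pi/7)) + 1*(exp(-6*I*pi/7))*conj(exp(-4*I*pi/7)) + 1*(exp(-4*I*pi/7))*conj(exp(2*I*pi/7)) + 1*(exp(-2*I*pi/7))*conj(exp(-6*I*pi/7))
  = (1) + (exp(-4*I*pi/7)) + (exp(6*I*pi/7)) + (exp(2*I*pi/7)) + (exp(-2*I*pi/7)) + (exp(-6*I*pi/7)) + (exp(4*I*pi/7))
  = 0.
(Exp terms are combined using exp(i*s)*conj(exp(i*t)) = exp(i*(s-t)), and sums of them are collapsed using the identity that for every m > 1 the m distinct m-th roots of unity sum to 0, e.g. 1 + exp(2*I*pi/3) + exp(-2*I*pi/3) = 0.)
Dividing by |G| = 7 gives 0/7 = 0, matching the row-orthogonality relation <chi_1, chi_3> = [chi_1 = chi_3].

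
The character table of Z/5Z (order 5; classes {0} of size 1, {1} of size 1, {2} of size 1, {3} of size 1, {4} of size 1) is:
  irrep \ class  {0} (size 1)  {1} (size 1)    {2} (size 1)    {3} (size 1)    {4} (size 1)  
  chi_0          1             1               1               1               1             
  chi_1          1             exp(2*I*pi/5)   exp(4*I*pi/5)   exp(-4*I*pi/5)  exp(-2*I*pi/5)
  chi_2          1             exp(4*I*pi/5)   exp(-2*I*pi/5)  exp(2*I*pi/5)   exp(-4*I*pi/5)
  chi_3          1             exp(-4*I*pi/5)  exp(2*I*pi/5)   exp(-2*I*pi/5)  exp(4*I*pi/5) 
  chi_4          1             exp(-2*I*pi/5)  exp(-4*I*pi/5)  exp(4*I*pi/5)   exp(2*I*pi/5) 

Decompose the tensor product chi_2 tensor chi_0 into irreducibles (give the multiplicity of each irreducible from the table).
chi_2 tensor chi_0 = chi_2 (all other irreducibles have multiplicity 0).

Derivation: The character of a tensor product is the pointwise product (chi_2 * chi_0)(C) = chi_2(C) * chi_0(C):
  {0}: (1)*(1), {1}: (exp(4*I*pi/5))*(1), {2}: (exp(-2*I*pi/5))*(1), {3}: (exp(2*I*pi/5))*(1), {4}: (exp(-4*I*pi/5))*(1)
so (chi_2 * chi_0) takes values
  {0} -> 1, {1} -> exp(4*I*pi/5), {2} -> exp(-2*I*pi/5), {3} -> exp(2*I*pi/5), {4} -> exp(-4*I*pi/5).
Now take the inner product of this character with each irreducible chi from the table, <chi_2*chi_0, chi> = (1/5) sum_C |C| (chi_2*chi_0)(C) conj(chi(C)):
  <chi_2*chi_0, chi_0> = (1/5)[1*(1)*conj(1) + 1*(exp(4*I*pi/5))*conj(1) + 1*(exp(-2*I*pi/5))*conj(1) + 1*(exp(2*I*pi/5))*conj(1) + 1*(exp(-4*I*pi/5))*conj(1)]
      = (1/5)[(1) + (exp(4*I*pi/5)) + (exp(-2*I*pi/5)) + (exp(2*I*pi/5)) + (exp(-4*I*pi/5))] = 0/5 = 0
  <chi_2*chi_0, chi_1> = (1/5)[1*(1)*conj(1) + 1*(exp(4*I*pi/5))*conj(exp(2*I*pi/5)) + 1*(exp(-2*I*pi/5))*conj(exp(4*I*pi/5)) + 1*(exp(2*I*pi/5))*conj(exp(-4*I*pi/5)) + 1*(exp(-4*I*pi/5))*conj(exp(-2*I*pi/5))]
      = (1/5)[(1) + (exp(2*I*pi/5)) + (exp(4*I*pi/5)) + (exp(-4*I*pi/5)) + (exp(-2*I*pi/5))] = 0/5 = 0
  <chi_2*chi_0, chi_2> = (1/5)[1*(1)*conj(1) + 1*(exp(4*I*pi/5))*conj(exp(4*I*pi/5)) + 1*(exp(-2*I*pi/5))*conj(exp(-2*I*pi/5)) + 1*(exp(2*I*pi/5))*conj(exp(2*I*pi/5)) + 1*(exp(-4*I*pi/5))*conj(exp(-4*I*pi/5))]
      = (1/5)[(1) + (1) + (1) + (1) + (1)] = 5/5 = 1
  <chi_2*chi_0, chi_3> = (1/5)[1*(1)*conj(1) + 1*(exp(4*I*pi/5))*conj(exp(-4*I*pi/5)) + 1*(exp(-2*I*pi/5))*conj(exp(2*I*pi/5)) + 1*(exp(2*I*pi/5))*conj(exp(-2*I*pi/5)) + 1*(exp(-4*I*pi/5))*conj(exp(4*I*pi/5))]
      = (1/5)[(1) + (exp(-2*I*pi/5)) + (exp(-4*I*pi/5)) + (exp(4*I*pi/5)) + (exp(2*I*pi/5))] = 0/5 = 0
  <chi_2*chi_0, chi_4> = (1/5)[1*(1)*conj(1) + 1*(exp(4*I*pi/5))*conj(exp(-2*I*pi/5)) + 1*(exp(-2*I*pi/5))*conj(exp(-4*I*pi/5)) + 1*(exp(2*I*pi/5))*conj(exp(4*I*pi/5)) + 1*(exp(-4*I*pi/5))*conj(exp(2*I*pi/5))]
      = (1/5)[(1) + (exp(-4*I*pi/5)) + (exp(2*I*pi/5)) + (exp(-2*I*pi/5)) + (exp(4*I*pi/5))] = 0/5 = 0
(Exp terms are combined using exp(i*s)*conj(exp(i*t)) = exp(i*(s-t)), and sums of them are collapsed using the identity that for every m > 1 the m distinct m-th roots of unity sum to 0, e.g. 1 + exp(2*I*pi/3) + exp(-2*I*pi/3) = 0.)
Hence the multiplicities are chi_2: 1. Dimension check: dim(chi_2)*dim(chi_0) = 1*1 = 1 and sum (mult * dim) = 1*1 = 1.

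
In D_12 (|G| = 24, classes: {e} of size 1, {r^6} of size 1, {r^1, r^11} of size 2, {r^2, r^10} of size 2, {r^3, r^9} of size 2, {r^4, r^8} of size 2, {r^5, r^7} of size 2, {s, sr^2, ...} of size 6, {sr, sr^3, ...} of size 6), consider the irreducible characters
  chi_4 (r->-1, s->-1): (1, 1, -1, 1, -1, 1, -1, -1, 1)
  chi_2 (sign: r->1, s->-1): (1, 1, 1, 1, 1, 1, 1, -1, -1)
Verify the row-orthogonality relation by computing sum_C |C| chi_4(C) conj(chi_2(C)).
Sum = 0; so <chi_4, chi_2> = 0 (distinct irreducibles are orthogonal).

Explanation: Compute term by term over conjugacy classes (|C| * chi_4(C) * conj(chi_2(C))):
  1*(1)*conj(1) + 1*(1)*conj(1) + 2*(-1)*conj(1) + 2*(1)*conj(1) + 2*(-1)*conj(1) + 2*(1)*conj(1) + 2*(-1)*conj(1) + 6*(-1)*conj(-1) + 6*(1)*conj(-1)
  = (1) + (1) + (-2) + (2) + (-2) + (2) + (-2) + (6) + (-6)
  = 0.
Dividing by |G| = 24 gives 0/24 = 0, matching the row-orthogonality relation <chi_4, chi_2> = [chi_4 = chi_2].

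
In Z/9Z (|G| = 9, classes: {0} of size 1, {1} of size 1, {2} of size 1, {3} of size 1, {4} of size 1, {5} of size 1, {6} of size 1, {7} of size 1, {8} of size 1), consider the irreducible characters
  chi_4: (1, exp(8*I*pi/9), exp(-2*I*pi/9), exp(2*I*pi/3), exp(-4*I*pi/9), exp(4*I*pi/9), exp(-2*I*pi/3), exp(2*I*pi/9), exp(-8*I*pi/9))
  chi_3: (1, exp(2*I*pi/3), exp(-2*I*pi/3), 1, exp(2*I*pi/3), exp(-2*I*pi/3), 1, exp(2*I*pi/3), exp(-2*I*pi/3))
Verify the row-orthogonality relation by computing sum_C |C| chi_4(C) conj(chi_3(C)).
Sum = 0; so <chi_4, chi_3> = 0 (distinct irreducibles are orthogonal).

Why: Compute term by term over conjugacy classes (|C| * chi_4(C) * conj(chi_3(C))):
  1*(1)*conj(1) + 1*(exp(8*I*pi/9))*conj(exp(2*I*pi/3)) + 1*(exp(-2*I*pi/9))*conj(exp(-2*I*pi/3)) + 1*(exp(2*I*pi/3))*conj(1) + 1*(exp(-4*I*pi/9))*conj(exp(2*I*pi/3)) + 1*(exp(4*I*pi/9))*conj(exp(-2*I*pi/3)) + 1*(exp(-2*I*pi/3))*conj(1) + 1*(exp(2*I*pi/9))*conj(exp(2*I*pi/3)) + 1*(exp(-8*I*pi/9))*conj(exp(-2*I*pi/3))
  = (1) + (exp(2*I*pi/9)) + (exp(4*I*pi/9)) + (exp(2*I*pi/3)) + (exp(8*I*pi/9)) + (exp(-8*I*pi/9)) + (exp(-2*I*pi/3)) + (exp(-4*I*pi/9)) + (exp(-2*I*pi/9))
  = 0.
(Exp terms are combined using exp(i*s)*conj(exp(i*t)) = exp(i*(s-t)), and sums of them are collapsed using the identity that for every m > 1 the m distinct m-th roots of unity sum to 0, e.g. 1 + exp(2*I*pi/3) + exp(-2*I*pi/3) = 0.)
Dividing by |G| = 9 gives 0/9 = 0, matching the row-orthogonality relation <chi_4, chi_3> = [chi_4 = chi_3].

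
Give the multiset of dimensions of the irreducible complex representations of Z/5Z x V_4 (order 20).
Dimensions: 1, 1, 1, 1, 1, 1, 1, 1, 1, 1, 1, 1, 1, 1, 1, 1, 1, 1, 1, 1

There are 20 irreducibles (= number of conjugacy classes). Their dimensions d_i satisfy sum d_i^2 = |G| = 20: 1 + 1 + 1 + 1 + 1 + 1 + 1 + 1 + 1 + 1 + 1 + 1 + 1 + 1 + 1 + 1 + 1 + 1 + 1 + 1 = 20. (For the product with Z/5Z: each of the 5 1-dim characters of Z/5Z tensors with each irrep of V_4, giving 5 copies of each V_4-dimension.)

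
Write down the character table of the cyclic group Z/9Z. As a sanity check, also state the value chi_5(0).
Character table of Z/9Z (irreps indexed chi_0,...,chi_8 with chi_k(m) = zeta_9^(k*m), zeta_9 = exp(2*pi*i/9)):
  irrep \ class  {0} (size 1)  {1} (size 1)    {2} (size 1)    {3} (size 1)    {4} (size 1)    {5} (size 1)    {6} (size 1)    {7} (size 1)    {8} (size 1)  
  chi_0          1             1               1               1               1               1               1               1               1             
  chi_1          1             exp(2*I*pi/9)   exp(4*I*pi/9)   exp(2*I*pi/3)   exp(8*I*pi/9)   exp(-8*I*pi/9)  exp(-2*I*pi/3)  exp(-4*I*pi/9)  exp(-2*I*pi/9)
  chi_2          1             exp(4*I*pi/9)   exp(8*I*pi/9)   exp(-2*I*pi/3)  exp(-2*I*pi/9)  exp(2*I*pi/9)   exp(2*I*pi/3)   exp(-8*I*pi/9)  exp(-4*I*pi/9)
  chi_3          1             exp(2*I*pi/3)   exp(-2*I*pi/3)  1               exp(2*I*pi/3)   exp(-2*I*pi/3)  1               exp(2*I*pi/3)   exp(-2*I*pi/3)
  chi_4          1             exp(8*I*pi/9)   exp(-2*I*pi/9)  exp(2*I*pi/3)   exp(-4*I*pi/9)  exp(4*I*pi/9)   exp(-2*I*pi/3)  exp(2*I*pi/9)   exp(-8*I*pi/9)
  chi_5          1             exp(-8*I*pi/9)  exp(2*I*pi/9)   exp(-2*I*pi/3)  exp(4*I*pi/9)   exp(-4*I*pi/9)  exp(2*I*pi/3)   exp(-2*I*pi/9)  exp(8*I*pi/9) 
  chi_6          1             exp(-2*I*pi/3)  exp(2*I*pi/3)   1               exp(-2*I*pi/3)  exp(2*I*pi/3)   1               exp(-2*I*pi/3)  exp(2*I*pi/3) 
  chi_7          1             exp(-4*I*pi/9)  exp(-8*I*pi/9)  exp(2*I*pi/3)   exp(2*I*pi/9)   exp(-2*I*pi/9)  exp(-2*I*pi/3)  exp(8*I*pi/9)   exp(4*I*pi/9) 
  chi_8          1             exp(-2*I*pi/9)  exp(-4*I*pi/9)  exp(-2*I*pi/3)  exp(-8*I*pi/9)  exp(8*I*pi/9)   exp(2*I*pi/3)   exp(4*I*pi/9)   exp(2*I*pi/9) 

Spot check: chi_5(0) = zeta_9^(5*0) = zeta_9^0 = 1.

Reasoning: Z/9Z is abelian, so all 9 irreducible complex representations are 1-dimensional. They are given by chi_k(m) = zeta_9^(k*m) for k = 0,...,8. Row orthogonality: sum_m chi_k(m) conj(chi_l(m)) = 9 * [k = l].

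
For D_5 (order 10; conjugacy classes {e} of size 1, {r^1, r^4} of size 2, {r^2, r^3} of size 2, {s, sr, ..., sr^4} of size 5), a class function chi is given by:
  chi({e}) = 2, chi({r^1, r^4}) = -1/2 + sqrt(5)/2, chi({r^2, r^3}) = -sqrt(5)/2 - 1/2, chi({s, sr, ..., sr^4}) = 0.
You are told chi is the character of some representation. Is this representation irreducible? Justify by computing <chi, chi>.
Irreducible: <chi, chi> = 1.

Details: <chi, chi> = (1/|G|) sum_C |C| * |chi(C)|^2 = (1/10)[1*|2|^2 + 2*|-1/2 + sqrt(5)/2|^2 + 2*|-sqrt(5)/2 - 1/2|^2 + 5*|0|^2]
  = (1/10)[(4) + (3 - sqrt(5)) + (sqrt(5) + 3) + (0)] = 10/10 = 1.
A character is irreducible iff <chi, chi> = 1, so this representation is irreducible.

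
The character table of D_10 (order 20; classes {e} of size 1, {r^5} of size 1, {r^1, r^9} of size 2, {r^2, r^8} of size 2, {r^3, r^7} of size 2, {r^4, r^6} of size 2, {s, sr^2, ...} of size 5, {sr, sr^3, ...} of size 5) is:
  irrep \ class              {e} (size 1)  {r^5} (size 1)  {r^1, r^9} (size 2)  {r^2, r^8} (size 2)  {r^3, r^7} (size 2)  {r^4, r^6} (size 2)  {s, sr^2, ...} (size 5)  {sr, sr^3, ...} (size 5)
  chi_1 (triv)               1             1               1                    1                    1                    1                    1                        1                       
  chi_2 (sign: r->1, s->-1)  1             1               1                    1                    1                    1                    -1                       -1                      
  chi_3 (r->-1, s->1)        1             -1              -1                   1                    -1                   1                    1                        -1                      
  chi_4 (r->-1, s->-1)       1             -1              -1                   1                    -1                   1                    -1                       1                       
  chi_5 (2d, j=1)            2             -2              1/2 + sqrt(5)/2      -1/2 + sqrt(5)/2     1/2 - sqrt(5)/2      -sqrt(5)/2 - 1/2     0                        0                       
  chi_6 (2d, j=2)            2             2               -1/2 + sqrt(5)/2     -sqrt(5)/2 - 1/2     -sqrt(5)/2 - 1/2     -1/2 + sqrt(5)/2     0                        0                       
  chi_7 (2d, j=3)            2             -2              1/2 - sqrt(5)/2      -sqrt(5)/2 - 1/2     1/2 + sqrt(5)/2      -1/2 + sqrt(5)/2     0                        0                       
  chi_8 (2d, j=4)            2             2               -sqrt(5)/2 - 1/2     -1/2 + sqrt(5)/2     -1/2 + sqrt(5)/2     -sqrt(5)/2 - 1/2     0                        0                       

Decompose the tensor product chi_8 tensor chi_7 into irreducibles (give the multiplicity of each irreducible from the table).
chi_8 tensor chi_7 = chi_5 + chi_7 (all other irreducibles have multiplicity 0).

Working: The character of a tensor product is the pointwise product (chi_8 * chi_7)(C) = chi_8(C) * chi_7(C):
  {e}: (2)*(2), {r^5}: (2)*(-2), {r^1, r^9}: (-sqrt(5)/2 - 1/2)*(1/2 - sqrt(5)/2), {r^2, r^8}: (-1/2 + sqrt(5)/2)*(-sqrt(5)/2 - 1/2), {r^3, r^7}: (-1/2 + sqrt(5)/2)*(1/2 + sqrt(5)/2), {r^4, r^6}: (-sqrt(5)/2 - 1/2)*(-1/2 + sqrt(5)/2), {s, sr^2, ...}: (0)*(0), {sr, sr^3, ...}: (0)*(0)
so (chi_8 * chi_7) takes values
  {e} -> 4, {r^5} -> -4, {r^1, r^9} -> 1, {r^2, r^8} -> -1, {r^3, r^7} -> 1, {r^4, r^6} -> -1, {s, sr^2, ...} -> 0, {sr, sr^3, ...} -> 0.
Now take the inner product of this character with each irreducible chi from the table, <chi_8*chi_7, chi> = (1/20) sum_C |C| (chi_8*chi_7)(C) conj(chi(C)):
  <chi_8*chi_7, chi_1> = (1/20)[1*(4)*conj(1) + 1*(-4)*conj(1) + 2*(1)*conj(1) + 2*(-1)*conj(1) + 2*(1)*conj(1) + 2*(-1)*conj(1) + 5*(0)*conj(1) + 5*(0)*conj(1)]
      = (1/20)[(4) + (-4) + (2) + (-2) + (2) + (-2) + (0) + (0)] = 0/20 = 0
  <chi_8*chi_7, chi_2> = (1/20)[1*(4)*conj(1) + 1*(-4)*conj(1) + 2*(1)*conj(1) + 2*(-1)*conj(1) + 2*(1)*conj(1) + 2*(-1)*conj(1) + 5*(0)*conj(-1) + 5*(0)*conj(-1)]
      = (1/20)[(4) + (-4) + (2) + (-2) + (2) + (-2) + (0) + (0)] = 0/20 = 0
  <chi_8*chi_7, chi_3> = (1/20)[1*(4)*conj(1) + 1*(-4)*conj(-1) + 2*(1)*conj(-1) + 2*(-1)*conj(1) + 2*(1)*conj(-1) + 2*(-1)*conj(1) + 5*(0)*conj(1) + 5*(0)*conj(-1)]
      = (1/20)[(4) + (4) + (-2) + (-2) + (-2) + (-2) + (0) + (0)] = 0/20 = 0
  <chi_8*chi_7, chi_4> = (1/20)[1*(4)*conj(1) + 1*(-4)*conj(-1) + 2*(1)*conj(-1) + 2*(-1)*conj(1) + 2*(1)*conj(-1) + 2*(-1)*conj(1) + 5*(0)*conj(-1) + 5*(0)*conj(1)]
      = (1/20)[(4) + (4) + (-2) + (-2) + (-2) + (-2) + (0) + (0)] = 0/20 = 0
  <chi_8*chi_7, chi_5> = (1/20)[1*(4)*conj(2) + 1*(-4)*conj(-2) + 2*(1)*conj(1/2 + sqrt(5)/2) + 2*(-1)*conj(-1/2 + sqrt(5)/2) + 2*(1)*conj(1/2 - sqrt(5)/2) + 2*(-1)*conj(-sqrt(5)/2 - 1/2) + 5*(0)*conj(0) + 5*(0)*conj(0)]
      = (1/20)[(8) + (8) + (1 + sqrt(5)) + (1 - sqrt(5)) + (1 - sqrt(5)) + (1 + sqrt(5)) + (0) + (0)] = 20/20 = 1
  <chi_8*chi_7, chi_6> = (1/20)[1*(4)*conj(2) + 1*(-4)*conj(2) + 2*(1)*conj(-1/2 + sqrt(5)/2) + 2*(-1)*conj(-sqrt(5)/2 - 1/2) + 2*(1)*conj(-sqrt(5)/2 - 1/2) + 2*(-1)*conj(-1/2 + sqrt(5)/2) + 5*(0)*conj(0) + 5*(0)*conj(0)]
      = (1/20)[(8) + (-8) + (-1 + sqrt(5)) + (1 + sqrt(5)) + (-sqrt(5) - 1) + (1 - sqrt(5)) + (0) + (0)] = 0/20 = 0
  <chi_8*chi_7, chi_7> = (1/20)[1*(4)*conj(2) + 1*(-4)*conj(-2) + 2*(1)*conj(1/2 - sqrt(5)/2) + 2*(-1)*conj(-sqrt(5)/2 - 1/2) + 2*(1)*conj(1/2 + sqrt(5)/2) + 2*(-1)*conj(-1/2 + sqrt(5)/2) + 5*(0)*conj(0) + 5*(0)*conj(0)]
      = (1/20)[(8) + (8) + (1 - sqrt(5)) + (1 + sqrt(5)) + (1 + sqrt(5)) + (1 - sqrt(5)) + (0) + (0)] = 20/20 = 1
  <chi_8*chi_7, chi_8> = (1/20)[1*(4)*conj(2) + 1*(-4)*conj(2) + 2*(1)*conj(-sqrt(5)/2 - 1/2) + 2*(-1)*conj(-1/2 + sqrt(5)/2) + 2*(1)*conj(-1/2 + sqrt(5)/2) + 2*(-1)*conj(-sqrt(5)/2 - 1/2) + 5*(0)*conj(0) + 5*(0)*conj(0)]
      = (1/20)[(8) + (-8) + (-sqrt(5) - 1) + (1 - sqrt(5)) + (-1 + sqrt(5)) + (1 + sqrt(5)) + (0) + (0)] = 0/20 = 0
Hence the multiplicities are chi_5: 1, chi_7: 1. Dimension check: dim(chi_8)*dim(chi_7) = 2*2 = 4 and sum (mult * dim) = 1*2 + 1*2 = 4.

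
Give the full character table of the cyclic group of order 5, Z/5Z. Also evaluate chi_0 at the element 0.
Character table of Z/5Z (irreps indexed chi_0,...,chi_4 with chi_k(m) = zeta_5^(k*m), zeta_5 = exp(2*pi*i/5)):
  irrep \ class  {0} (size 1)  {1} (size 1)    {2} (size 1)    {3} (size 1)    {4} (size 1)  
  chi_0          1             1               1               1               1             
  chi_1          1             exp(2*I*pi/5)   exp(4*I*pi/5)   exp(-4*I*pi/5)  exp(-2*I*pi/5)
  chi_2          1             exp(4*I*pi/5)   exp(-2*I*pi/5)  exp(2*I*pi/5)   exp(-4*I*pi/5)
  chi_3          1             exp(-4*I*pi/5)  exp(2*I*pi/5)   exp(-2*I*pi/5)  exp(4*I*pi/5) 
  chi_4          1             exp(-2*I*pi/5)  exp(-4*I*pi/5)  exp(4*I*pi/5)   exp(2*I*pi/5) 

Spot check: chi_0(0) = zeta_5^(0*0) = zeta_5^0 = 1.

Solution. Z/5Z is abelian, so all 5 irreducible complex representations are 1-dimensional. They are given by chi_k(m) = zeta_5^(k*m) for k = 0,...,4. Row orthogonality: sum_m chi_k(m) conj(chi_l(m)) = 5 * [k = l].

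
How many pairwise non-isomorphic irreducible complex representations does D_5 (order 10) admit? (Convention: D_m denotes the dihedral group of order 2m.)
4

The number of irreducible complex representations of a finite group equals its number of conjugacy classes. D_5 has 4 conjugacy classes ((n+3)/2 for n odd), so D_5 (order 10) has exactly 4 irreducible complex representations.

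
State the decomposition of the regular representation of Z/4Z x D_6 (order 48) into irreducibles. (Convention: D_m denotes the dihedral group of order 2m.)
Each irreducible V_i of dimension d_i appears with multiplicity d_i, i.e. rho_reg = (direct sum over all irreducibles V_i) d_i V_i. The irreducible dimensions for Z/4Z x D_6 are 1, 1, 1, 1, 1, 1, 1, 1, 1, 1, 1, 1, 1, 1, 1, 1, 2, 2, 2, 2, 2, 2, 2, 2: 16 irreducibles of dimension 1, each with multiplicity 1; 8 irreducibles of dimension 2, each with multiplicity 2. Total dimension 16*1*1 + 8*2*2 = 48 = |G|.

Why: General theorem: in the regular representation of a finite group G, each irreducible appears with multiplicity equal to its dimension. Check: dim(rho_reg) = sum d_i^2 = 1 + 1 + 1 + 1 + 1 + 1 + 1 + 1 + 1 + 1 + 1 + 1 + 1 + 1 + 1 + 1 + 4 + 4 + 4 + 4 + 4 + 4 + 4 + 4 = 48 = |G|.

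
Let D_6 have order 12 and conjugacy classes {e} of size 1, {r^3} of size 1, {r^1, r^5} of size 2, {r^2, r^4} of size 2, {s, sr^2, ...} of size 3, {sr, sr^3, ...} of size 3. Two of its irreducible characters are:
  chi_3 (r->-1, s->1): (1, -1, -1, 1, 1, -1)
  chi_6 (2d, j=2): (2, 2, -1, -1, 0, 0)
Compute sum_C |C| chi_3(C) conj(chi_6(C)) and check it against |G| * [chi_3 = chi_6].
Sum = 0; so <chi_3, chi_6> = 0 (distinct irreducibles are orthogonal).

Justification: Compute term by term over conjugacy classes (|C| * chi_3(C) * conj(chi_6(C))):
  1*(1)*conj(2) + 1*(-1)*conj(2) + 2*(-1)*conj(-1) + 2*(1)*conj(-1) + 3*(1)*conj(0) + 3*(-1)*conj(0)
  = (2) + (-2) + (2) + (-2) + (0) + (0)
  = 0.
Dividing by |G| = 12 gives 0/12 = 0, matching the row-orthogonality relation <chi_3, chi_6> = [chi_3 = chi_6].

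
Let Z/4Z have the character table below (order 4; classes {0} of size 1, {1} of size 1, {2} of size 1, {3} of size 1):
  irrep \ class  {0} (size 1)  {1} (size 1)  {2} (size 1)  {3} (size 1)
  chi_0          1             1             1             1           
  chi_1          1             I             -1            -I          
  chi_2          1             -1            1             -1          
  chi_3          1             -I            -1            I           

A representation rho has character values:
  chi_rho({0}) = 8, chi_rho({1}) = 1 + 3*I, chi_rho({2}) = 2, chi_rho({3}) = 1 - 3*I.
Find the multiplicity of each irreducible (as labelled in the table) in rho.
Multiplicities: chi_0: 3, chi_1: 3, chi_2: 2, chi_3: 0.

Proof sketch: Use <chi_rho, chi> = (1/|G|) sum_C |C| * chi_rho(C) * conj(chi(C)) with |G| = 4 for each irreducible chi in the table:
  <chi_rho, chi_0> = (1/4)[1*(8)*conj(1) + 1*(1 + 3*I)*conj(1) + 1*(2)*conj(1) + 1*(1 - 3*I)*conj(1)]
      = (1/4)[(8) + (1 + 3*I) + (2) + (1 - 3*I)] = 12/4 = 3
  <chi_rho, chi_1> = (1/4)[1*(8)*conj(1) + 1*(1 + 3*I)*conj(I) + 1*(2)*conj(-1) + 1*(1 - 3*I)*conj(-I)]
      = (1/4)[(8) + (3 - I) + (-2) + (3 + I)] = 12/4 = 3
  <chi_rho, chi_2> = (1/4)[1*(8)*conj(1) + 1*(1 + 3*I)*conj(-1) + 1*(2)*conj(1) + 1*(1 - 3*I)*conj(-1)]
      = (1/4)[(8) + (-1 - 3*I) + (2) + (-1 + 3*I)] = 8/4 = 2
  <chi_rho, chi_3> = (1/4)[1*(8)*conj(1) + 1*(1 + 3*I)*conj(-I) + 1*(2)*conj(-1) + 1*(1 - 3*I)*conj(I)]
      = (1/4)[(8) + (-3 + I) + (-2) + (-3 - I)] = 0/4 = 0
(Exp terms are combined using exp(i*s)*conj(exp(i*t)) = exp(i*(s-t)), and sums of them are collapsed using the identity that for every m > 1 the m distinct m-th roots of unity sum to 0, e.g. 1 + exp(2*I*pi/3) + exp(-2*I*pi/3) = 0.)
Dimension check: dim(rho) = sum (mult * dim) = 3*1 + 3*1 + 2*1 + 0*1 = 8 = chi_rho(e) = 8.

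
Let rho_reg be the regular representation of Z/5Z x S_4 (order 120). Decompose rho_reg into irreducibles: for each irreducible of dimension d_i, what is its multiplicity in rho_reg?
Each irreducible V_i of dimension d_i appears with multiplicity d_i, i.e. rho_reg = (direct sum over all irreducibles V_i) d_i V_i. The irreducible dimensions for Z/5Z x S_4 are 1, 1, 1, 1, 1, 1, 1, 1, 1, 1, 2, 2, 2, 2, 2, 3, 3, 3, 3, 3, 3, 3, 3, 3, 3: 10 irreducibles of dimension 1, each with multiplicity 1; 5 irreducibles of dimension 2, each with multiplicity 2; 10 irreducibles of dimension 3, each with multiplicity 3. Total dimension 10*1*1 + 5*2*2 + 10*3*3 = 120 = |G|.

General theorem: in the regular representation of a finite group G, each irreducible appears with multiplicity equal to its dimension. Check: dim(rho_reg) = sum d_i^2 = 1 + 1 + 1 + 1 + 1 + 1 + 1 + 1 + 1 + 1 + 4 + 4 + 4 + 4 + 4 + 9 + 9 + 9 + 9 + 9 + 9 + 9 + 9 + 9 + 9 = 120 = |G|.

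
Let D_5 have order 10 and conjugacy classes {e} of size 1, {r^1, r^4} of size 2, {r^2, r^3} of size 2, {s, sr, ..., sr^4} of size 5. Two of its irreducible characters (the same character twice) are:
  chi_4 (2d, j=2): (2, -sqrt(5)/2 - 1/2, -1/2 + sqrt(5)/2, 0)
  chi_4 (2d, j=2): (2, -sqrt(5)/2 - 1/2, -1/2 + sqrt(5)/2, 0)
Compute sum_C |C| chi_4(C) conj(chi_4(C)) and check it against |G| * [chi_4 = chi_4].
Sum = 10 = |G| = 10; so <chi_4, chi_4> = 1 (norm-1 confirms irreducibility).

Solution. Compute term by term over conjugacy classes (|C| * chi_4(C) * conj(chi_4(C))):
  1*(2)*conj(2) + 2*(-sqrt(5)/2 - 1/2)*conj(-sqrt(5)/2 - 1/2) + 2*(-1/2 + sqrt(5)/2)*conj(-1/2 + sqrt(5)/2) + 5*(0)*conj(0)
  = (4) + (sqrt(5) + 3) + (3 - sqrt(5)) + (0)
  = 10.
Dividing by |G| = 10 gives 10/10 = 1, matching the row-orthogonality relation <chi_4, chi_4> = [chi_4 = chi_4].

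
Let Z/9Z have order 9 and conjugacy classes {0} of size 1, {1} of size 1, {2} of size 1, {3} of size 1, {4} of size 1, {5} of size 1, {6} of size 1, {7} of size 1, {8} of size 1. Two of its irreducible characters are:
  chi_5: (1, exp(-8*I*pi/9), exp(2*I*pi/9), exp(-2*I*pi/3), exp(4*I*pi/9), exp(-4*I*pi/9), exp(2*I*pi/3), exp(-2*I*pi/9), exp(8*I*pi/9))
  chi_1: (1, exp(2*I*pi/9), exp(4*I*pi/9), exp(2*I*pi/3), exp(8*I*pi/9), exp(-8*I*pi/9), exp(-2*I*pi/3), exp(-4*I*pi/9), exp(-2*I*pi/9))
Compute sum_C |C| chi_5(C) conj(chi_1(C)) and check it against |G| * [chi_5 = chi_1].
Sum = 0; so <chi_5, chi_1> = 0 (distinct irreducibles are orthogonal).

Why: Compute term by term over conjugacy classes (|C| * chi_5(C) * conj(chi_1(C))):
  1*(1)*conj(1) + 1*(exp(-8*I*pi/9))*conj(exp(2*I*pi/9)) + 1*(exp(2*I*pi/9))*conj(exp(4*I*pi/9)) + 1*(exp(-2*I*pi/3))*conj(exp(2*I*pi/3)) + 1*(exp(4*I*pi/9))*conj(exp(8*I*pi/9)) + 1*(exp(-4*I*pi/9))*conj(exp(-8*I*pi/9)) + 1*(exp(2*I*pi/3))*conj(exp(-2*I*pi/3)) + 1*(exp(-2*I*pi/9))*conj(exp(-4*I*pi/9)) + 1*(exp(8*I*pi/9))*conj(exp(-2*I*pi/9))
  = (1) + (exp(8*I*pi/9)) + (exp(-2*I*pi/9)) + (exp(2*I*pi/3)) + (exp(-4*I*pi/9)) + (exp(4*I*pi/9)) + (exp(-2*I*pi/3)) + (exp(2*I*pi/9)) + (exp(-8*I*pi/9))
  = 0.
(Exp terms are combined using exp(i*s)*conj(exp(i*t)) = exp(i*(s-t)), and sums of them are collapsed using the identity that for every m > 1 the m distinct m-th roots of unity sum to 0, e.g. 1 + exp(2*I*pi/3) + exp(-2*I*pi/3) = 0.)
Dividing by |G| = 9 gives 0/9 = 0, matching the row-orthogonality relation <chi_5, chi_1> = [chi_5 = chi_1].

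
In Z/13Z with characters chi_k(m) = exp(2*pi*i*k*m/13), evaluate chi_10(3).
chi_10(3) = zeta_13^30 = exp(8*I*pi/13)

Derivation: chi_10(3) = zeta_13^(10*3) = zeta_13^30. Since zeta_13^13 = 1, this equals zeta_13^4 = exp(2*pi*i*4/13) = exp(8*I*pi/13).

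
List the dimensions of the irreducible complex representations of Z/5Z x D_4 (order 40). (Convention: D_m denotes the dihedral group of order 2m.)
Dimensions: 1, 1, 1, 1, 1, 1, 1, 1, 1, 1, 1, 1, 1, 1, 1, 1, 1, 1, 1, 1, 2, 2, 2, 2, 2

Solution. There are 25 irreducibles (= number of conjugacy classes). Their dimensions d_i satisfy sum d_i^2 = |G| = 40: 1 + 1 + 1 + 1 + 1 + 1 + 1 + 1 + 1 + 1 + 1 + 1 + 1 + 1 + 1 + 1 + 1 + 1 + 1 + 1 + 4 + 4 + 4 + 4 + 4 = 40. (For the product with Z/5Z: each of the 5 1-dim characters of Z/5Z tensors with each irrep of D_4, giving 5 copies of each D_4-dimension.)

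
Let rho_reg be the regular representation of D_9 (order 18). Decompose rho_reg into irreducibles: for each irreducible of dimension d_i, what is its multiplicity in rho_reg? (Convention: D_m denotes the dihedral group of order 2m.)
Each irreducible V_i of dimension d_i appears with multiplicity d_i, i.e. rho_reg = (direct sum over all irreducibles V_i) d_i V_i. The irreducible dimensions for D_9 are 1, 1, 2, 2, 2, 2: 2 irreducibles of dimension 1, each with multiplicity 1; 4 irreducibles of dimension 2, each with multiplicity 2. Total dimension 2*1*1 + 4*2*2 = 18 = |G|.

Working: General theorem: in the regular representation of a finite group G, each irreducible appears with multiplicity equal to its dimension. Check: dim(rho_reg) = sum d_i^2 = 1 + 1 + 4 + 4 + 4 + 4 = 18 = |G|.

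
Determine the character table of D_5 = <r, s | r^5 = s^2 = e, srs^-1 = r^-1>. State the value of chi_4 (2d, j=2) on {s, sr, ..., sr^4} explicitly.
Conjugacy classes: {e} of size 1, {r^1, r^4} of size 2, {r^2, r^3} of size 2, {s, sr, ..., sr^4} of size 5.
Character table:
  irrep \ class              {e} (size 1)  {r^1, r^4} (size 2)  {r^2, r^3} (size 2)  {s, sr, ..., sr^4} (size 5)
  chi_1 (triv)               1             1                    1                    1                          
  chi_2 (sign: r->1, s->-1)  1             1                    1                    -1                         
  chi_3 (2d, j=1)            2             -1/2 + sqrt(5)/2     -sqrt(5)/2 - 1/2     0                          
  chi_4 (2d, j=2)            2             -sqrt(5)/2 - 1/2     -1/2 + sqrt(5)/2     0                          

Spot check: chi_4 (2d, j=2) on {s, sr, ..., sr^4} = 0.

D_5 has order 2*5 = 10 with 4 conjugacy classes, hence 4 irreducibles. Sum of squared dims 1 + 1 + 4 + 4 = 10 = |G|. Linear characters come from the abelianisation; the 2-dimensional irreps have character r^k -> 2*cos(2*pi*j*k/5), reflections -> 0.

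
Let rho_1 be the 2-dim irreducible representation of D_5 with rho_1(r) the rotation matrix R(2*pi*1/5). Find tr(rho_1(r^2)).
chi_{rho_1}(r^2) = 2*cos(2*pi*1*2/5) = -sqrt(5)/2 - 1/2

Working: rho_1(r^2) is rotation by angle 2*pi*1*2/5, whose trace is 2*cos(2*pi*1*2/5) = -sqrt(5)/2 - 1/2.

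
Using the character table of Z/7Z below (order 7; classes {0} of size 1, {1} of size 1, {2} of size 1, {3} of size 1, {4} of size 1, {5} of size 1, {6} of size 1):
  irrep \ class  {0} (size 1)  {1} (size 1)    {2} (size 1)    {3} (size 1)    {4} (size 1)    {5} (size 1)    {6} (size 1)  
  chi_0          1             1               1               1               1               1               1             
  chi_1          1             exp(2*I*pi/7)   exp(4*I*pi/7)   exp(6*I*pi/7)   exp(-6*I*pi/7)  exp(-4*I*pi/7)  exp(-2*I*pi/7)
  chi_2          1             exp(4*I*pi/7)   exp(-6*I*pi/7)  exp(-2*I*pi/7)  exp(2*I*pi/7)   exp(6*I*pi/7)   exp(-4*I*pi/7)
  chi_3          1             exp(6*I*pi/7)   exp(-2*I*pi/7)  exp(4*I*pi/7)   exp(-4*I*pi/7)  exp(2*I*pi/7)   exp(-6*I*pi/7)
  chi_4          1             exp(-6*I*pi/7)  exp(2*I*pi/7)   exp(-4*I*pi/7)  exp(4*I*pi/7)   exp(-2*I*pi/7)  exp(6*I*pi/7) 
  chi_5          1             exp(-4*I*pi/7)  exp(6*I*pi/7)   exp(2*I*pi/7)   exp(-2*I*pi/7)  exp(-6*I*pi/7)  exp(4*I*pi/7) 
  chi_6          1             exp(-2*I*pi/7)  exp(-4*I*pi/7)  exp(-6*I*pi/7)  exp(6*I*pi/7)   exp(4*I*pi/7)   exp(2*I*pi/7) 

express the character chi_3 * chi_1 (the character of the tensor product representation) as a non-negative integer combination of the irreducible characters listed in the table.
chi_3 tensor chi_1 = chi_4 (all other irreducibles have multiplicity 0).

Reasoning: The character of a tensor product is the pointwise product (chi_3 * chi_1)(C) = chi_3(C) * chi_1(C):
  {0}: (1)*(1), {1}: (exp(6*I*pi/7))*(exp(2*I*pi/7)), {2}: (exp(-2*I*pi/7))*(exp(4*I*pi/7)), {3}: (exp(4*I*pi/7))*(exp(6*I*pi/7)), {4}: (exp(-4*I*pi/7))*(exp(-6*I*pi/7)), {5}: (exp(2*I*pi/7))*(exp(-4*I*pi/7)), {6}: (exp(-6*I*pi/7))*(exp(-2*I*pi/7))
so (chi_3 * chi_1) takes values
  {0} -> 1, {1} -> exp(-6*I*pi/7), {2} -> exp(2*I*pi/7), {3} -> exp(-4*I*pi/7), {4} -> exp(4*I*pi/7), {5} -> exp(-2*I*pi/7), {6} -> exp(6*I*pi/7).
Now take the inner product of this character with each irreducible chi from the table, <chi_3*chi_1, chi> = (1/7) sum_C |C| (chi_3*chi_1)(C) conj(chi(C)):
  <chi_3*chi_1, chi_0> = (1/7)[1*(1)*conj(1) + 1*(exp(-6*I*pi/7))*conj(1) + 1*(exp(2*I*pi/7))*conj(1) + 1*(exp(-4*I*pi/7))*conj(1) + 1*(exp(4*I*pi/7))*conj(1) + 1*(exp(-2*I*pi/7))*conj(1) + 1*(exp(6*I*pi/7))*conj(1)]
      = (1/7)[(1) + (exp(-6*I*pi/7)) + (exp(2*I*pi/7)) + (exp(-4*I*pi/7)) + (exp(4*I*pi/7)) + (exp(-2*I*pi/7)) + (exp(6*I*pi/7))] = 0/7 = 0
  <chi_3*chi_1, chi_1> = (1/7)[1*(1)*conj(1) + 1*(exp(-6*I*pi/7))*conj(exp(2*I*pi/7)) + 1*(exp(2*I*pi/7))*conj(exp(4*I*pi/7)) + 1*(exp(-4*I*pi/7))*conj(exp(6*I*pi/7)) + 1*(exp(4*I*pi/7))*conj(exp(-6*I*pi/7)) + 1*(exp(-2*I*pi/7))*conj(exp(-4*I*pi/7)) + 1*(exp(6*I*pi/7))*conj(exp(-2*I*pi/7))]
      = (1/7)[(1) + (exp(6*I*pi/7)) + (exp(-2*I*pi/7)) + (exp(4*I*pi/7)) + (exp(-4*I*pi/7)) + (exp(2*I*pi/7)) + (exp(-6*I*pi/7))] = 0/7 = 0
  <chi_3*chi_1, chi_2> = (1/7)[1*(1)*conj(1) + 1*(exp(-6*I*pi/7))*conj(exp(4*I*pi/7)) + 1*(exp(2*I*pi/7))*conj(exp(-6*I*pi/7)) + 1*(exp(-4*I*pi/7))*conj(exp(-2*I*pi/7)) + 1*(exp(4*I*pi/7))*conj(exp(2*I*pi/7)) + 1*(exp(-2*I*pi/7))*conj(exp(6*I*pi/7)) + 1*(exp(6*I*pi/7))*conj(exp(-4*I*pi/7))]
      = (1/7)[(1) + (exp(4*I*pi/7)) + (exp(-6*I*pi/7)) + (exp(-2*I*pi/7)) + (exp(2*I*pi/7)) + (exp(6*I*pi/7)) + (exp(-4*I*pi/7))] = 0/7 = 0
  <chi_3*chi_1, chi_3> = (1/7)[1*(1)*conj(1) + 1*(exp(-6*I*pi/7))*conj(exp(6*I*pi/7)) + 1*(exp(2*I*pi/7))*conj(exp(-2*I*pi/7)) + 1*(exp(-4*I*pi/7))*conj(exp(4*I*pi/7)) + 1*(exp(4*I*pi/7))*conj(exp(-4*I*pi/7)) + 1*(exp(-2*I*pi/7))*conj(exp(2*I*pi/7)) + 1*(exp(6*I*pi/7))*conj(exp(-6*I*pi/7))]
      = (1/7)[(1) + (exp(2*I*pi/7)) + (exp(4*I*pi/7)) + (exp(6*I*pi/7)) + (exp(-6*I*pi/7)) + (exp(-4*I*pi/7)) + (exp(-2*I*pi/7))] = 0/7 = 0
  <chi_3*chi_1, chi_4> = (1/7)[1*(1)*conj(1) + 1*(exp(-6*I*pi/7))*conj(exp(-6*I*pi/7)) + 1*(exp(2*I*pi/7))*conj(exp(2*I*pi/7)) + 1*(exp(-4*I*pi/7))*conj(exp(-4*I*pi/7)) + 1*(exp(4*I*pi/7))*conj(exp(4*I*pi/7)) + 1*(exp(-2*I*pi/7))*conj(exp(-2*I*pi/7)) + 1*(exp(6*I*pi/7))*conj(exp(6*I*pi/7))]
      = (1/7)[(1) + (1) + (1) + (1) + (1) + (1) + (1)] = 7/7 = 1
  <chi_3*chi_1, chi_5> = (1/7)[1*(1)*conj(1) + 1*(exp(-6*I*pi/7))*conj(exp(-4*I*pi/7)) + 1*(exp(2*I*pi/7))*conj(exp(6*I*pi/7)) + 1*(exp(-4*I*pi/7))*conj(exp(2*I*pi/7)) + 1*(exp(4*I*pi/7))*conj(exp(-2*I*pi/7)) + 1*(exp(-2*I*pi/7))*conj(exp(-6*I*pi/7)) + 1*(exp(6*I*pi/7))*conj(exp(4*I*pi/7))]
      = (1/7)[(1) + (exp(-2*I*pi/7)) + (exp(-4*I*pi/7)) + (exp(-6*I*pi/7)) + (exp(6*I*pi/7)) + (exp(4*I*pi/7)) + (exp(2*I*pi/7))] = 0/7 = 0
  <chi_3*chi_1, chi_6> = (1/7)[1*(1)*conj(1) + 1*(exp(-6*I*pi/7))*conj(exp(-2*I*pi/7)) + 1*(exp(2*I*pi/7))*conj(exp(-4*I*pi/7)) + 1*(exp(-4*I*pi/7))*conj(exp(-6*I*pi/7)) + 1*(exp(4*I*pi/7))*conj(exp(6*I*pi/7)) + 1*(exp(-2*I*pi/7))*conj(exp(4*I*pi/7)) + 1*(exp(6*I*pi/7))*conj(exp(2*I*pi/7))]
      = (1/7)[(1) + (exp(-4*I*pi/7)) + (exp(6*I*pi/7)) + (exp(2*I*pi/7)) + (exp(-2*I*pi/7)) + (exp(-6*I*pi/7)) + (exp(4*I*pi/7))] = 0/7 = 0
(Exp terms are combined using exp(i*s)*conj(exp(i*t)) = exp(i*(s-t)), and sums of them are collapsed using the identity that for every m > 1 the m distinct m-th roots of unity sum to 0, e.g. 1 + exp(2*I*pi/3) + exp(-2*I*pi/3) = 0.)
Hence the multiplicities are chi_4: 1. Dimension check: dim(chi_3)*dim(chi_1) = 1*1 = 1 and sum (mult * dim) = 1*1 = 1.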